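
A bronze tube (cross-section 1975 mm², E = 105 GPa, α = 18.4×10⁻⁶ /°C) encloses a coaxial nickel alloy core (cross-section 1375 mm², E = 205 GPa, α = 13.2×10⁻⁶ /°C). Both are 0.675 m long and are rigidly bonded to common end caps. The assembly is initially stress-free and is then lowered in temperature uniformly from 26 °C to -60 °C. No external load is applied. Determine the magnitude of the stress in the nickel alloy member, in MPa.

σ ≈ 38.9 MPa (compressive)

The bronze has the larger α, so on cooling it would change length more than the nickel alloy if both were free. The rigid plates force a common final length, so the bronze is put into tension and the nickel alloy into compression, with equal and opposite forces P (no external load).
Equating the net (thermal + elastic) strains gives |α₁ − α₂|·ΔT = P·[1/(A₁E₁) + 1/(A₂E₂)].
|α₁ − α₂|·ΔT = 5.2×10⁻⁶ × 86 = 0.0004472.
1/(A₁E₁) + 1/(A₂E₂) = 1/(1975×105×10³) + 1/(1375×205×10³) = 8.37×10⁻⁹ N⁻¹.
So P = 0.0004472 / 8.37×10⁻⁹ = 53.43 kN.
σ_{nickel alloy} = P/A₂ = 53430/1375 = 38.86 MPa, compressive.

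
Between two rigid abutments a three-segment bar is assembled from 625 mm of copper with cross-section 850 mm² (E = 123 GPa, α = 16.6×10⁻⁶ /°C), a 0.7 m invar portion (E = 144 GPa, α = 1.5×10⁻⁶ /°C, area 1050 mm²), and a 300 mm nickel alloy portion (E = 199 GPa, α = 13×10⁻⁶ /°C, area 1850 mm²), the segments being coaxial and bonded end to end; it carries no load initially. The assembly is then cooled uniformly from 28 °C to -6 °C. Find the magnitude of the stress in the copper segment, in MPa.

σ ≈ 53.7 MPa (tensile)

Free thermal contraction of the whole bar: Σ αᵢΔT Lᵢ = 16.6×10⁻⁶×34×625 + 1.5×10⁻⁶×34×700 + 13×10⁻⁶×34×300 = 0.5211 mm.
Since the ends are fixed, an axial force P builds up, equal in every segment, with P · Σ Lᵢ/(AᵢEᵢ) = δ_free.
Σ Lᵢ/(AᵢEᵢ) = 625/(850×123×10³) + 700/(1050×144×10³) + 300/(1850×199×10³) = 1.142×10⁻⁵ mm/N.
Hence P = δ_free / Σ(L/AE) = 0.5211/1.142×10⁻⁵ = 45.62 kN (tensile).
σ_{copper} = P / A = 45620 / 850 = 53.67 MPa.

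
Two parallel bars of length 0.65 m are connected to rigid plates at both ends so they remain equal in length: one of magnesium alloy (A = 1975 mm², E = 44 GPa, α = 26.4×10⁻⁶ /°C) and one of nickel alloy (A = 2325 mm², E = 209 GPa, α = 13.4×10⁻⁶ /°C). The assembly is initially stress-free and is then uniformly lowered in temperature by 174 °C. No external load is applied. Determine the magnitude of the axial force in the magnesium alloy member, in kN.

P ≈ 167 kN (tensile in the magnesium alloy)

Both members must finish at the same length. With the larger α, the magnesium alloy tends to over-contract; the plates restrain it, putting the magnesium alloy in tension and the nickel alloy in compression. With no external load the two internal forces are equal and opposite, magnitude P.
Compatibility of the two members (thermal + elastic change equal): (α₁ − α₂)ΔT = P·[1/(A₁E₁) + 1/(A₂E₂)].
|α₁ − α₂|·ΔT = 13×10⁻⁶ × 174 = 0.002262.
1/(A₁E₁) + 1/(A₂E₂) = 1/(1975×44×10³) + 1/(2325×209×10³) = 1.357×10⁻⁸ N⁻¹.
P = 0.002262 / 1.357×10⁻⁸ = 166700 N = 166.7 kN.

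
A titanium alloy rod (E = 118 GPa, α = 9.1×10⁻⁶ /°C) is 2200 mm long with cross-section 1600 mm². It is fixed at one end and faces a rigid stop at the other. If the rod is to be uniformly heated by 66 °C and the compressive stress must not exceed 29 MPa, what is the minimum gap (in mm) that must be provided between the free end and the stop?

Free expansion if unrestrained: δ_free = αΔT L = 9.1×10⁻⁶ × 66 × 2200 = 1.321 mm.
At the allowable stress the elastic shortening the wall may impose is σL/E = 29 × 2200 / (118×10³) = 0.5407 mm.
So the gap has to take up the difference, g_min = δ_free − σL/E = 1.321 − 0.5407 = 0.7806 mm.

g ≈ 0.781 mm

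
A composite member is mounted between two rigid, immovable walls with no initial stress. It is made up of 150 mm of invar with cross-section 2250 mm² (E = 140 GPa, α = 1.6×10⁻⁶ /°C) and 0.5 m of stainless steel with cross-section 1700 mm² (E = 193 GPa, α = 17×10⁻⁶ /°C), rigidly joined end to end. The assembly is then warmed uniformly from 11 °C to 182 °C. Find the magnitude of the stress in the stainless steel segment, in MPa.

σ ≈ 440 MPa (compressive)

With the walls removed the bar would change length by δ_free = Σ αᵢΔT Lᵢ = 1.6×10⁻⁶×171×150 + 17×10⁻⁶×171×500 = 1.495 mm.
The walls prevent any net length change, so an axial force P (same in every segment) develops. Compatibility: P · Σ Lᵢ/(AᵢEᵢ) = δ_free.
Σ Lᵢ/(AᵢEᵢ) = 150/(2250×140×10³) + 500/(1700×193×10³) = 2×10⁻⁶ mm/N.
So P = 1.495 / 2×10⁻⁶ = 747.2 kN, compressive.
σ_{stainless steel} = P / A = 747200 / 1700 = 439.5 MPa.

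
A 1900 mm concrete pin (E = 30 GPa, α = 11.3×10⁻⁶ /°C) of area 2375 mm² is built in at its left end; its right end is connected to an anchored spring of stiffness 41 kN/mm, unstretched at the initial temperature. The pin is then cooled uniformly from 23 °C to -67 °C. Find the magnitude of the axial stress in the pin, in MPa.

σ ≈ 15.9 MPa (tensile)

Free thermal contraction: δ_free = αΔT L = 11.3×10⁻⁶ × 90 × 1900 = 1.932 mm.
With a force P in the spring, the elastic change of the pin is PL/(AE) and that of the spring is P/k; compatibility requires their sum to equal δ_free.
So P = δ_free / [L/(AE) + 1/k] = 1.932 / [ 1900/(2375×30×10³) + 1/(41×10³) ].
P = 1.932 / 5.106×10⁻⁵ = 37850 N.
σ = P/A = 37850/2375 = 15.94 MPa.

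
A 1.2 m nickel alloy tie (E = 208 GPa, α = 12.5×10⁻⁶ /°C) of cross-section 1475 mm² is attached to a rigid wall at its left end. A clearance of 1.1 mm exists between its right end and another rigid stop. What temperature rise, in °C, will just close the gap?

Contact occurs when the free expansion equals the gap: αΔT L = 1.1 mm.
ΔT = 1.1 / (12.5×10⁻⁶ × 1200) = 73.33 °C.

ΔT ≈ 73.3 °C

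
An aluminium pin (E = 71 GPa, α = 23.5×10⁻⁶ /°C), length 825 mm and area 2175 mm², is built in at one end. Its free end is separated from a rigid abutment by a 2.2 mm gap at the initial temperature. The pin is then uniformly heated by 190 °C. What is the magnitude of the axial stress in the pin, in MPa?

Free thermal elongation = αΔT L = 23.5×10⁻⁶ × 190 × 825 = 3.684 mm.
The gap closes (δ_free > 2.2 mm) and the wall then resists a further 3.684 − 2.2 = 1.484 mm of expansion.
Compatibility: PL/(AE) = 1.484 mm, so σ = P/A = E × (1.484/825) = 127.7 MPa.

σ ≈ 128 MPa (compressive)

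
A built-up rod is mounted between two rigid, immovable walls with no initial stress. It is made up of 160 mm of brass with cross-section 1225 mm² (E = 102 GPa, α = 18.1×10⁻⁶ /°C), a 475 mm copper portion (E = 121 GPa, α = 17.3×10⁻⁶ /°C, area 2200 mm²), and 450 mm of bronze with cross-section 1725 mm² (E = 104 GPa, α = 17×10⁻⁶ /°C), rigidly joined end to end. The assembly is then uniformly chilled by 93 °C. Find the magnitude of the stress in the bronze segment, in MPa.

σ ≈ 182 MPa (tensile)

With the walls removed the bar would change length by δ_free = Σ αᵢΔT Lᵢ = 18.1×10⁻⁶×93×160 + 17.3×10⁻⁶×93×475 + 17×10⁻⁶×93×450 = 1.745 mm.
Since the ends are fixed, an axial force P builds up, equal in every segment, with P · Σ Lᵢ/(AᵢEᵢ) = δ_free.
Σ Lᵢ/(AᵢEᵢ) = 160/(1225×102×10³) + 475/(2200×121×10³) + 450/(1725×104×10³) = 5.573×10⁻⁶ mm/N.
So P = 1.745 / 5.573×10⁻⁶ = 313.1 kN, tensile.
σ_{bronze} = P / A = 313100 / 1725 = 181.5 MPa.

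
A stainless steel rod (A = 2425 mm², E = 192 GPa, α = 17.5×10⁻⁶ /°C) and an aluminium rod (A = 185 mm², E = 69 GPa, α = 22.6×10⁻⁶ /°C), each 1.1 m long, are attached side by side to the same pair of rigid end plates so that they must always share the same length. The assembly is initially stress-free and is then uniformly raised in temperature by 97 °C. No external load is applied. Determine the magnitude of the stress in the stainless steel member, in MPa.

σ ≈ 2.53 MPa (tensile)

The aluminium has the larger α, so on heating it would change length more than the stainless steel if both were free. The rigid plates force a common final length, so the aluminium is put into compression and the stainless steel into tension, with equal and opposite forces P (no external load).
Setting the final lengths equal and cancelling L: (α₁ − α₂)ΔT = P/(A₁E₁) + P/(A₂E₂).
|α₁ − α₂|·ΔT = 5.1×10⁻⁶ × 97 = 0.0004947.
1/(A₁E₁) + 1/(A₂E₂) = 1/(2425×192×10³) + 1/(185×69×10³) = 8.049×10⁻⁸ N⁻¹.
So P = 0.0004947 / 8.049×10⁻⁸ = 6.146 kN.
σ_{stainless steel} = P/A₁ = 6146/2425 = 2.535 MPa, tensile.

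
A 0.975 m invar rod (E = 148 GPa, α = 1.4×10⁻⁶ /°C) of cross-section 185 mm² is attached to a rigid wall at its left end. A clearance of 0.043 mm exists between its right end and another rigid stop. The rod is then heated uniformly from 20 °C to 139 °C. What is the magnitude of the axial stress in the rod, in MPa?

σ ≈ 18.1 MPa (compressive)

If the wall were absent the rod would grow by αΔT L = 1.4×10⁻⁶ × 119 × 975 = 0.1624 mm.
This exceeds the 0.043 mm gap, so the wall pushes back. The portion of expansion that must be recovered elastically is δ_free − gap = 0.1624 − 0.043 = 0.1194 mm.
Compatibility: PL/(AE) = 0.1194 mm, so σ = P/A = E × (0.1194/975) = 18.13 MPa.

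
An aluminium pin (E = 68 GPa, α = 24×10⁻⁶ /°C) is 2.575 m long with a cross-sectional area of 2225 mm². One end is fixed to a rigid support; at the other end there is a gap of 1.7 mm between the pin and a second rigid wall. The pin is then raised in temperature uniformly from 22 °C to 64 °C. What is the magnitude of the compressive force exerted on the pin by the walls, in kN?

Unrestrained expansion: δ_free = αΔT L = 24×10⁻⁶ × 42 × 2575 = 2.596 mm.
After closing the 1.7 mm clearance, 2.596 − 1.7 = 0.8956 mm of expansion remains to be suppressed by the wall.
That suppressed elongation corresponds to σ = E·Δ/L = 68×10³ × 0.8956/2575 = 23.65 MPa.
Force on the wall = σA = 23.65 × 2225 mm² = 52.62 kN.

P ≈ 52.6 kN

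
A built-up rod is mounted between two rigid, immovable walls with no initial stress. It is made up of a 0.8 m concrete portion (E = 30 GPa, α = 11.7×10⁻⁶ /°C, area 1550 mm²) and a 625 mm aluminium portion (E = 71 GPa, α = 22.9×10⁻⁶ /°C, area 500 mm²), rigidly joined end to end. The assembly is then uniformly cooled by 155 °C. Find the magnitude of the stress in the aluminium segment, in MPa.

Free thermal contraction of the whole bar: Σ αᵢΔT Lᵢ = 11.7×10⁻⁶×155×800 + 22.9×10⁻⁶×155×625 = 3.669 mm.
Since the ends are fixed, an axial force P builds up, equal in every segment, with P · Σ Lᵢ/(AᵢEᵢ) = δ_free.
The series flexibility is Σ Lᵢ/(AᵢEᵢ) = 800/(1550×30×10³) + 625/(500×71×10³) = 3.481×10⁻⁵ mm/N.
Hence P = δ_free / Σ(L/AE) = 3.669/3.481×10⁻⁵ = 105.4 kN (tensile).
σ_{aluminium} = P / A = 105400 / 500 = 210.8 MPa.

σ ≈ 211 MPa (tensile)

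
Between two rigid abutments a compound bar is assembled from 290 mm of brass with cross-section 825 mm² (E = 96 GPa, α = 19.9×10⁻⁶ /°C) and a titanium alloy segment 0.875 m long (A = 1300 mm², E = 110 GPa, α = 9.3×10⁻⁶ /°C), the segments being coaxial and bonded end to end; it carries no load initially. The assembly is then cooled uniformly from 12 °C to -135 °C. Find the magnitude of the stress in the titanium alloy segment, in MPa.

If the supports were absent, the total length change would be Σ αᵢΔT Lᵢ = 19.9×10⁻⁶×147×290 + 9.3×10⁻⁶×147×875 = 2.045 mm.
Since the ends are fixed, an axial force P builds up, equal in every segment, with P · Σ Lᵢ/(AᵢEᵢ) = δ_free.
The series flexibility is Σ Lᵢ/(AᵢEᵢ) = 290/(825×96×10³) + 875/(1300×110×10³) = 9.78×10⁻⁶ mm/N.
Hence P = δ_free / Σ(L/AE) = 2.045/9.78×10⁻⁶ = 209 kN (tensile).
σ_{titanium alloy} = P / A = 209000 / 1300 = 160.8 MPa.

σ ≈ 161 MPa (tensile)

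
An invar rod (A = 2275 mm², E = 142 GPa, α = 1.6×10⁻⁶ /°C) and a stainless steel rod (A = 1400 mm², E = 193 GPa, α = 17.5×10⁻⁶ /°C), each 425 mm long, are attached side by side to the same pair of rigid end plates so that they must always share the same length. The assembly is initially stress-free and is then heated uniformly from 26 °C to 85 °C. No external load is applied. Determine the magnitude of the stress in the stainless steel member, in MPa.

σ ≈ 98.6 MPa (compressive)

The stainless steel has the larger α, so on heating it would change length more than the invar if both were free. The rigid plates force a common final length, so the stainless steel is put into compression and the invar into tension, with equal and opposite forces P (no external load).
Setting the final lengths equal and cancelling L: (α₁ − α₂)ΔT = P/(A₁E₁) + P/(A₂E₂).
|α₁ − α₂|·ΔT = 15.9×10⁻⁶ × 59 = 0.0009381.
1/(A₁E₁) + 1/(A₂E₂) = 1/(2275×142×10³) + 1/(1400×193×10³) = 6.796×10⁻⁹ N⁻¹.
So P = 0.0009381 / 6.796×10⁻⁹ = 138 kN.
σ_{stainless steel} = P/A₂ = 138000/1400 = 98.59 MPa, compressive.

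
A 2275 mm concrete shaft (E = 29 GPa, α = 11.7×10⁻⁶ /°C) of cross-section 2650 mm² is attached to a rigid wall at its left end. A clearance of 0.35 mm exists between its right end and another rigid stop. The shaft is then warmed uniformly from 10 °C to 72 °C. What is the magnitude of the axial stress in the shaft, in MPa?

If the wall were absent the shaft would grow by αΔT L = 11.7×10⁻⁶ × 62 × 2275 = 1.65 mm.
The gap closes (δ_free > 0.35 mm) and the wall then resists a further 1.65 − 0.35 = 1.3 mm of expansion.
So σ = E(δ_free − g)/L = 29×10³ × 1.3/2275 = 16.58 MPa.

σ ≈ 16.6 MPa (compressive)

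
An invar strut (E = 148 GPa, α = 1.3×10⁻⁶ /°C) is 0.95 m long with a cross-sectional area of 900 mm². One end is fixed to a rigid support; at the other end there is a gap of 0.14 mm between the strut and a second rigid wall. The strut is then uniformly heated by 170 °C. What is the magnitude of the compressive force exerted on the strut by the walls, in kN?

P ≈ 9.81 kN

Free thermal elongation = αΔT L = 1.3×10⁻⁶ × 170 × 950 = 0.2099 mm.
After closing the 0.14 mm clearance, 0.2099 − 0.14 = 0.06995 mm of expansion remains to be suppressed by the wall.
So σ = E(δ_free − g)/L = 148×10³ × 0.06995/950 = 10.9 MPa.
P = σA = 10.9 × 900 = 9.808 kN.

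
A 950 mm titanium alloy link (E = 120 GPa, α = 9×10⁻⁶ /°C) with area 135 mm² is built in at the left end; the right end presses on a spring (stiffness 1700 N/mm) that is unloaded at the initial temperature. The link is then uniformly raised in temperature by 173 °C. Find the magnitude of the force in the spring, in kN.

Free thermal expansion: δ_free = αΔT L = 9×10⁻⁶ × 173 × 950 = 1.479 mm.
With a force P in the spring, the elastic change of the link is PL/(AE) and that of the spring is P/k; compatibility requires their sum to equal δ_free.
P [ L/(AE) + 1/k ] = δ_free → P [ 950/(135×120×10³) + 1/(1700) ] = 1.479.
P = 1.479 / 0.0006469 = 2287 N.

P ≈ 2.29 kN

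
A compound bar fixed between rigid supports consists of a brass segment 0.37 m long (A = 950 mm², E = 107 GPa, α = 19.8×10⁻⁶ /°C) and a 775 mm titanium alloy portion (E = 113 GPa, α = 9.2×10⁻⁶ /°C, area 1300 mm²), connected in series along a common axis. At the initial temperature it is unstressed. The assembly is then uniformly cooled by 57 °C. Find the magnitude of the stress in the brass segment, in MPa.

σ ≈ 97.3 MPa (tensile)

With the walls removed the bar would change length by δ_free = Σ αᵢΔT Lᵢ = 19.8×10⁻⁶×57×370 + 9.2×10⁻⁶×57×775 = 0.824 mm.
The walls prevent any net length change, so an axial force P (same in every segment) develops. Compatibility: P · Σ Lᵢ/(AᵢEᵢ) = δ_free.
The series flexibility is Σ Lᵢ/(AᵢEᵢ) = 370/(950×107×10³) + 775/(1300×113×10³) = 8.916×10⁻⁶ mm/N.
P = 0.824 / 8.916×10⁻⁶ = 92420 N = 92.42 kN, tensile.
σ_{brass} = P / A = 92420 / 950 = 97.29 MPa.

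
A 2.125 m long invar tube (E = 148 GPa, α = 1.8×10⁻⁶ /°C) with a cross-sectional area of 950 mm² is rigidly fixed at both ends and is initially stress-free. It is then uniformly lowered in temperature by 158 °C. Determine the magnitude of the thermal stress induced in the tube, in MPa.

Because both ends are immovable the net strain is zero, and the suppressed thermal strain is αΔT = 1.8×10⁻⁶ × 158 = 284.4×10⁻⁶.
σ = EαΔT = 148×10³ × 1.8×10⁻⁶ × 158 = 42.09 MPa (tensile; the tube is trying to contract).

σ ≈ 42.1 MPa (tensile)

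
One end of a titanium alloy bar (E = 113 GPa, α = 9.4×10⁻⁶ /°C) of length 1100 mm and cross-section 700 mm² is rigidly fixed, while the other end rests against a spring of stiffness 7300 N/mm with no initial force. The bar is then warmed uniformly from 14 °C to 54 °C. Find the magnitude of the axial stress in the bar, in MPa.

Free thermal expansion: δ_free = αΔT L = 9.4×10⁻⁶ × 40 × 1100 = 0.4136 mm.
Let P be the compressive force at the spring. The bar shortens elastically by PL/(AE) and the spring compresses by P/k; together these equal δ_free.
P [ L/(AE) + 1/k ] = δ_free → P [ 1100/(700×113×10³) + 1/(7300) ] = 0.4136.
P = 0.4136 / 0.0001509 = 2741 N.
σ = P/A = 2741/700 = 3.916 MPa.

σ ≈ 3.92 MPa (compressive)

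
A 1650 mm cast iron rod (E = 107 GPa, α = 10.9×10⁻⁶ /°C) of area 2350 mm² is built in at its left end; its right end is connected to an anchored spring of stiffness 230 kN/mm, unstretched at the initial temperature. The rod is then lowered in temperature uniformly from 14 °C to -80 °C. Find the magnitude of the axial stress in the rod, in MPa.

Free thermal contraction: δ_free = αΔT L = 10.9×10⁻⁶ × 94 × 1650 = 1.691 mm.
With a force P in the spring, the elastic change of the rod is PL/(AE) and that of the spring is P/k; compatibility requires their sum to equal δ_free.
P [ L/(AE) + 1/k ] = δ_free → P [ 1650/(2350×107×10³) + 1/(230×10³) ] = 1.691.
P = 1.691 / 1.091×10⁻⁵ = 155000 N.
σ = P/A = 155000/2350 = 65.94 MPa.

σ ≈ 65.9 MPa (tensile)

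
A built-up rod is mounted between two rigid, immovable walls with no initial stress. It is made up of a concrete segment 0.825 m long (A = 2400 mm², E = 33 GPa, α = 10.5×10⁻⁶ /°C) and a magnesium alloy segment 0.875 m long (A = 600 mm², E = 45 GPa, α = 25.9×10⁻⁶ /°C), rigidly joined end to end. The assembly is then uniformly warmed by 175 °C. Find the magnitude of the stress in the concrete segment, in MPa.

If the supports were absent, the total length change would be Σ αᵢΔT Lᵢ = 10.5×10⁻⁶×175×825 + 25.9×10⁻⁶×175×875 = 5.482 mm.
Since the ends are fixed, an axial force P builds up, equal in every segment, with P · Σ Lᵢ/(AᵢEᵢ) = δ_free.
The series flexibility is Σ Lᵢ/(AᵢEᵢ) = 825/(2400×33×10³) + 875/(600×45×10³) = 4.282×10⁻⁵ mm/N.
Hence P = δ_free / Σ(L/AE) = 5.482/4.282×10⁻⁵ = 128 kN (compressive).
σ_{concrete} = P / A = 128000 / 2400 = 53.34 MPa.

σ ≈ 53.3 MPa (compressive)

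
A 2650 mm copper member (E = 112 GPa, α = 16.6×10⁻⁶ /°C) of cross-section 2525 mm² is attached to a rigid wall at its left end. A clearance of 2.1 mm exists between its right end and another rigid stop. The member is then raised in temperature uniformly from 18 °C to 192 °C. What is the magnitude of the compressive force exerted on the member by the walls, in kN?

P ≈ 593 kN

Unrestrained expansion: δ_free = αΔT L = 16.6×10⁻⁶ × 174 × 2650 = 7.654 mm.
This exceeds the 2.1 mm gap, so the wall pushes back. The portion of expansion that must be recovered elastically is δ_free − gap = 7.654 − 2.1 = 5.554 mm.
Compatibility: PL/(AE) = 5.554 mm, so σ = P/A = E × (5.554/2650) = 234.7 MPa.
P = σA = 234.7 × 2525 = 592.7 kN.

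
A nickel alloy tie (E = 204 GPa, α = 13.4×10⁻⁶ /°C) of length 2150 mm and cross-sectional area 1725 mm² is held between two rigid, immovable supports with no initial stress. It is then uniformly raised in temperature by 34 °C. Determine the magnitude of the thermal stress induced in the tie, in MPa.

σ ≈ 92.9 MPa (compressive)

With length fixed, the mechanical strain must cancel the thermal strain αΔT = 13.4×10⁻⁶ × 34 = 455.6×10⁻⁶.
Hence σ = E·αΔT = 204×10³ × 455.6×10⁻⁶ = 92.94 MPa, compressive.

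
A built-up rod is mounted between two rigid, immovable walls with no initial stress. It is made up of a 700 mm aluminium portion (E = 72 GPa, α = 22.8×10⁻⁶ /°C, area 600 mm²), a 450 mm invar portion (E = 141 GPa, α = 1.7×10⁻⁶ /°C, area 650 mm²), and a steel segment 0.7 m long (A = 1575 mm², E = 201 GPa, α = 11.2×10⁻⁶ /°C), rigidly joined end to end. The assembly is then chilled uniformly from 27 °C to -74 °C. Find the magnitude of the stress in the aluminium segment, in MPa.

σ ≈ 177 MPa (tensile)

If the supports were absent, the total length change would be Σ αᵢΔT Lᵢ = 22.8×10⁻⁶×101×700 + 1.7×10⁻⁶×101×450 + 11.2×10⁻⁶×101×700 = 2.481 mm.
The walls prevent any net length change, so an axial force P (same in every segment) develops. Compatibility: P · Σ Lᵢ/(AᵢEᵢ) = δ_free.
Σ Lᵢ/(AᵢEᵢ) = 700/(600×72×10³) + 450/(650×141×10³) + 700/(1575×201×10³) = 2.332×10⁻⁵ mm/N.
So P = 2.481 / 2.332×10⁻⁵ = 106.4 kN, tensile.
σ_{aluminium} = P / A = 106400 / 600 = 177.3 MPa.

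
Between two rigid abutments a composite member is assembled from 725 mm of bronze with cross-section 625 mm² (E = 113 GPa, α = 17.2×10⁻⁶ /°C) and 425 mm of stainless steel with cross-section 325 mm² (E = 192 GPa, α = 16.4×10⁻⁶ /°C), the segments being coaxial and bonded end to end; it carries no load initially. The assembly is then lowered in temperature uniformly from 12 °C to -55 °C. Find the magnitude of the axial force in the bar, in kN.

Free thermal contraction of the whole bar: Σ αᵢΔT Lᵢ = 17.2×10⁻⁶×67×725 + 16.4×10⁻⁶×67×425 = 1.302 mm.
The rigid supports impose zero overall length change; the single axial force P common to all segments must satisfy P Σ Lᵢ/(AᵢEᵢ) = δ_free.
The series flexibility is Σ Lᵢ/(AᵢEᵢ) = 725/(625×113×10³) + 425/(325×192×10³) = 1.708×10⁻⁵ mm/N.
P = 1.302 / 1.708×10⁻⁵ = 76270 N = 76.27 kN, tensile.

P ≈ 76.3 kN (tensile)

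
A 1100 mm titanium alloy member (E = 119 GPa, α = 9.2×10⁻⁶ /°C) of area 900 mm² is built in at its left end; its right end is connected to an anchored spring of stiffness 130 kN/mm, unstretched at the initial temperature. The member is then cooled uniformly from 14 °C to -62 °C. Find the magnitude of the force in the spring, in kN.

Free thermal contraction: δ_free = αΔT L = 9.2×10⁻⁶ × 76 × 1100 = 0.7691 mm.
Let P be the tensile force in the spring. The member extends elastically by PL/(AE) and the spring stretches by P/k; together these equal δ_free.
So P = δ_free / [L/(AE) + 1/k] = 0.7691 / [ 1100/(900×119×10³) + 1/(130×10³) ].
P = 0.7691 / 1.796×10⁻⁵ = 42820 N.

P ≈ 42.8 kN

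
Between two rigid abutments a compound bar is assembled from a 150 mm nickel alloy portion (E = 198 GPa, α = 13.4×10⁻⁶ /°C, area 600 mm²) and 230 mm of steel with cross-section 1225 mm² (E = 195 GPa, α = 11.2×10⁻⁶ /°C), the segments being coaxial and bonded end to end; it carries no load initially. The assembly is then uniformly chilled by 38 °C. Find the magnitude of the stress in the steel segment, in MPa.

σ ≈ 63.9 MPa (tensile)

With the walls removed the bar would change length by δ_free = Σ αᵢΔT Lᵢ = 13.4×10⁻⁶×38×150 + 11.2×10⁻⁶×38×230 = 0.1743 mm.
Since the ends are fixed, an axial force P builds up, equal in every segment, with P · Σ Lᵢ/(AᵢEᵢ) = δ_free.
The series flexibility is Σ Lᵢ/(AᵢEᵢ) = 150/(600×198×10³) + 230/(1225×195×10³) = 2.225×10⁻⁶ mm/N.
So P = 0.1743 / 2.225×10⁻⁶ = 78.31 kN, tensile.
σ_{steel} = P / A = 78310 / 1225 = 63.92 MPa.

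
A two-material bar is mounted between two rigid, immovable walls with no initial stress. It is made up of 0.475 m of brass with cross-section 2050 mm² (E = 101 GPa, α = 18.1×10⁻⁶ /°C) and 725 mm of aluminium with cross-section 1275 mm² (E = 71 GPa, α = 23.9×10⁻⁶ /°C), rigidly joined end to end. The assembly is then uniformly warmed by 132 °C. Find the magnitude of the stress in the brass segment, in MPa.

With the walls removed the bar would change length by δ_free = Σ αᵢΔT Lᵢ = 18.1×10⁻⁶×132×475 + 23.9×10⁻⁶×132×725 = 3.422 mm.
The rigid supports impose zero overall length change; the single axial force P common to all segments must satisfy P Σ Lᵢ/(AᵢEᵢ) = δ_free.
Σ Lᵢ/(AᵢEᵢ) = 475/(2050×101×10³) + 725/(1275×71×10³) = 1.03×10⁻⁵ mm/N.
Hence P = δ_free / Σ(L/AE) = 3.422/1.03×10⁻⁵ = 332.1 kN (compressive).
σ_{brass} = P / A = 332100 / 2050 = 162 MPa.

σ ≈ 162 MPa (compressive)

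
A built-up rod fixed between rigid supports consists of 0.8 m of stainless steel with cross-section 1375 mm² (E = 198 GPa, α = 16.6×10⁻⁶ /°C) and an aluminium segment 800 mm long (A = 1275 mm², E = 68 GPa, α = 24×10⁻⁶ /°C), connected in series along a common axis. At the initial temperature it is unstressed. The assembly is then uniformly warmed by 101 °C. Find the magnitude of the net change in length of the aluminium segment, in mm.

|ΔL| ≈ 0.549 mm

With the walls removed the bar would change length by δ_free = Σ αᵢΔT Lᵢ = 16.6×10⁻⁶×101×800 + 24×10⁻⁶×101×800 = 3.28 mm.
The walls prevent any net length change, so an axial force P (same in every segment) develops. Compatibility: P · Σ Lᵢ/(AᵢEᵢ) = δ_free.
Σ Lᵢ/(AᵢEᵢ) = 800/(1375×198×10³) + 800/(1275×68×10³) = 1.217×10⁻⁵ mm/N.
Hence P = δ_free / Σ(L/AE) = 3.28/1.217×10⁻⁵ = 269.7 kN (compressive).
For the aluminium segment, free thermal change = 24×10⁻⁶×101×800 = 1.939 mm and elastic change from P = 269700×800/(1275×68×10³) = 2.488 mm; these oppose, so the net change is 0.549 mm (segment shortens).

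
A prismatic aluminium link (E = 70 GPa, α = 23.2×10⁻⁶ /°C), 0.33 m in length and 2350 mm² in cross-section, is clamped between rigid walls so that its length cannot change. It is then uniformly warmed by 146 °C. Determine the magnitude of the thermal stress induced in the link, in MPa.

σ ≈ 237 MPa (compressive)

Because both ends are immovable the net strain is zero, and the suppressed thermal strain is αΔT = 23.2×10⁻⁶ × 146 = 3387.2×10⁻⁶.
Hence σ = E·αΔT = 70×10³ × 3387.2×10⁻⁶ = 237.1 MPa, compressive.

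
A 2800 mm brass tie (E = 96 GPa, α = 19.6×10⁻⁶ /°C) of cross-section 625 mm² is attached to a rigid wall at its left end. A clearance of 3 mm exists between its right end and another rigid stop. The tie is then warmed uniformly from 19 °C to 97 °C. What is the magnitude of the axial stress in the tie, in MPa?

Free thermal elongation = αΔT L = 19.6×10⁻⁶ × 78 × 2800 = 4.281 mm.
This exceeds the 3 mm gap, so the wall pushes back. The portion of expansion that must be recovered elastically is δ_free − gap = 4.281 − 3 = 1.281 mm.
That suppressed elongation corresponds to σ = E·Δ/L = 96×10³ × 1.281/2800 = 43.91 MPa.

σ ≈ 43.9 MPa (compressive)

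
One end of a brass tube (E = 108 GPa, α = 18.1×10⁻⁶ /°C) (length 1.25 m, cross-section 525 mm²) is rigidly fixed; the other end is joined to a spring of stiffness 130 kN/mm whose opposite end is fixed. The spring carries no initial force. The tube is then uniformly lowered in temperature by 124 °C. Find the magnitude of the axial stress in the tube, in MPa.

σ ≈ 180 MPa (tensile)

If the spring were absent the tube would shorten by αΔT L = 18.1×10⁻⁶ × 124 × 1250 = 2.806 mm.
Let P be the tensile force in the spring. The tube extends elastically by PL/(AE) and the spring stretches by P/k; together these equal δ_free.
P [ L/(AE) + 1/k ] = δ_free → P [ 1250/(525×108×10³) + 1/(130×10³) ] = 2.806.
P = 2.806 / 2.974×10⁻⁵ = 94340 N.
σ = P/A = 94340/525 = 179.7 MPa.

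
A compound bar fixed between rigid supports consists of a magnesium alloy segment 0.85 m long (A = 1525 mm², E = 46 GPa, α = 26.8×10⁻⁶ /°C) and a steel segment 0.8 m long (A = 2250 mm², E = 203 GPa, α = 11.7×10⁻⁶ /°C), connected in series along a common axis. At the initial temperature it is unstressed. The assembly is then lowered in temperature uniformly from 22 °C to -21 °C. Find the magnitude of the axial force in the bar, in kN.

With the walls removed the bar would change length by δ_free = Σ αᵢΔT Lᵢ = 26.8×10⁻⁶×43×850 + 11.7×10⁻⁶×43×800 = 1.382 mm.
Since the ends are fixed, an axial force P builds up, equal in every segment, with P · Σ Lᵢ/(AᵢEᵢ) = δ_free.
Σ Lᵢ/(AᵢEᵢ) = 850/(1525×46×10³) + 800/(2250×203×10³) = 1.387×10⁻⁵ mm/N.
So P = 1.382 / 1.387×10⁻⁵ = 99.65 kN, tensile.

P ≈ 99.7 kN (tensile)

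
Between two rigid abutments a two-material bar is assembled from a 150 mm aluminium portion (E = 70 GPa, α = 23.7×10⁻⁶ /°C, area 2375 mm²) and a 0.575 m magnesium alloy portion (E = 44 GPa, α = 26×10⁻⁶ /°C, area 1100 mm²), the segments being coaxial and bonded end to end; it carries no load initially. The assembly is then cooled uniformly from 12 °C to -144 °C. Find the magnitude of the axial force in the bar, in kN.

P ≈ 226 kN (tensile)

Free thermal contraction of the whole bar: Σ αᵢΔT Lᵢ = 23.7×10⁻⁶×156×150 + 26×10⁻⁶×156×575 = 2.887 mm.
Since the ends are fixed, an axial force P builds up, equal in every segment, with P · Σ Lᵢ/(AᵢEᵢ) = δ_free.
The series flexibility is Σ Lᵢ/(AᵢEᵢ) = 150/(2375×70×10³) + 575/(1100×44×10³) = 1.278×10⁻⁵ mm/N.
P = 2.887 / 1.278×10⁻⁵ = 225800 N = 225.8 kN, tensile.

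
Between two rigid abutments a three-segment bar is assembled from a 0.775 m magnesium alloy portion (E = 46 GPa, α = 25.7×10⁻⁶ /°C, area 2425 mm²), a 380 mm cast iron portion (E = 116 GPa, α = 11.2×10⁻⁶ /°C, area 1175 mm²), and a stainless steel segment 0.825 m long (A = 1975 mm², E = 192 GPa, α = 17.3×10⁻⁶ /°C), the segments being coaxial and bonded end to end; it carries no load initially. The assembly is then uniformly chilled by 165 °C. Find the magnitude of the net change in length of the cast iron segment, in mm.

With the walls removed the bar would change length by δ_free = Σ αᵢΔT Lᵢ = 25.7×10⁻⁶×165×775 + 11.2×10⁻⁶×165×380 + 17.3×10⁻⁶×165×825 = 6.344 mm.
The rigid supports impose zero overall length change; the single axial force P common to all segments must satisfy P Σ Lᵢ/(AᵢEᵢ) = δ_free.
The series flexibility is Σ Lᵢ/(AᵢEᵢ) = 775/(2425×46×10³) + 380/(1175×116×10³) + 825/(1975×192×10³) = 1.191×10⁻⁵ mm/N.
P = 6.344 / 1.191×10⁻⁵ = 532600 N = 532.6 kN, tensile.
For the cast iron segment, free thermal change = 11.2×10⁻⁶×165×380 = 0.7022 mm and elastic change from P = 532600×380/(1175×116×10³) = 1.485 mm; these oppose, so the net change is 0.783 mm (segment lengthens).

|ΔL| ≈ 0.783 mm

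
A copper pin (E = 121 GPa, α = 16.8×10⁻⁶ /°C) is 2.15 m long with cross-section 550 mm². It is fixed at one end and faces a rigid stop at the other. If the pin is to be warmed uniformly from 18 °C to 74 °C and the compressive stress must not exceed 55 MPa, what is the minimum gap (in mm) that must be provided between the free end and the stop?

g ≈ 1.05 mm

With no wall the pin would lengthen by αΔT L = 16.8×10⁻⁶ × 56 × 2150 = 2.023 mm.
At the allowable stress the elastic shortening the wall may impose is σL/E = 55 × 2150 / (121×10³) = 0.9773 mm.
So the gap has to take up the difference, g_min = δ_free − σL/E = 2.023 − 0.9773 = 1.045 mm.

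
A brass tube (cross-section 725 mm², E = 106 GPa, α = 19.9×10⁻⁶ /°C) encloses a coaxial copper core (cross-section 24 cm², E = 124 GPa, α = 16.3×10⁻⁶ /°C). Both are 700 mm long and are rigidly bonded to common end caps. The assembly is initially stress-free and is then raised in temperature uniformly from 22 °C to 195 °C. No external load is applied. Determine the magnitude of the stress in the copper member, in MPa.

σ ≈ 15.8 MPa (tensile)

Both members must finish at the same length. With the larger α, the brass tends to over-expand; the plates restrain it, putting the brass in compression and the copper in tension. With no external load the two internal forces are equal and opposite, magnitude P.
Compatibility of the two members (thermal + elastic change equal): (α₁ − α₂)ΔT = P·[1/(A₁E₁) + 1/(A₂E₂)].
|α₁ − α₂|·ΔT = 3.6×10⁻⁶ × 173 = 0.0006228.
1/(A₁E₁) + 1/(A₂E₂) = 1/(725×106×10³) + 1/(2400×124×10³) = 1.637×10⁻⁸ N⁻¹.
P = 0.0006228 / 1.637×10⁻⁸ = 38040 N = 38.04 kN.
σ_{copper} = P/A₂ = 38040/2400 = 15.85 MPa, tensile.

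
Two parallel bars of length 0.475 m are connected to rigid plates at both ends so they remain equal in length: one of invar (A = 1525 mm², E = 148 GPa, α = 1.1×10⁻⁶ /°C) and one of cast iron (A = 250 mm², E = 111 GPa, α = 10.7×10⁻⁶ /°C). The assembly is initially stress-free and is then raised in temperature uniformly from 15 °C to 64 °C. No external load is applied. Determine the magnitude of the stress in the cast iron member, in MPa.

Equilibrium of a rigid end plate with no external load gives equal and opposite internal forces ±P in the two members. Since α_{cast iron} > α_{invar}, heating drives the cast iron into compression and the invar into tension.
Setting the final lengths equal and cancelling L: (α₁ − α₂)ΔT = P/(A₁E₁) + P/(A₂E₂).
|α₁ − α₂|·ΔT = 9.6×10⁻⁶ × 49 = 0.0004704.
1/(A₁E₁) + 1/(A₂E₂) = 1/(1525×148×10³) + 1/(250×111×10³) = 4.047×10⁻⁸ N⁻¹.
P = 0.0004704 / 4.047×10⁻⁸ = 11620 N = 11.62 kN.
σ_{cast iron} = P/A₂ = 11620/250 = 46.5 MPa, compressive.

σ ≈ 46.5 MPa (compressive)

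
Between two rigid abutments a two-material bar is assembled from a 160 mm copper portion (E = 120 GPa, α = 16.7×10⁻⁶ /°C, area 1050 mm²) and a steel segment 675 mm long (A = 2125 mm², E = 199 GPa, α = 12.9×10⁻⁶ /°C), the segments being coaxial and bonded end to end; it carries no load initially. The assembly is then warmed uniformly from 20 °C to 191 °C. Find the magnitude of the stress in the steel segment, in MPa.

σ ≈ 320 MPa (compressive)

Free thermal expansion of the whole bar: Σ αᵢΔT Lᵢ = 16.7×10⁻⁶×171×160 + 12.9×10⁻⁶×171×675 = 1.946 mm.
Since the ends are fixed, an axial force P builds up, equal in every segment, with P · Σ Lᵢ/(AᵢEᵢ) = δ_free.
Σ Lᵢ/(AᵢEᵢ) = 160/(1050×120×10³) + 675/(2125×199×10³) = 2.866×10⁻⁶ mm/N.
P = 1.946 / 2.866×10⁻⁶ = 678900 N = 678.9 kN, compressive.
σ_{steel} = P / A = 678900 / 2125 = 319.5 MPa.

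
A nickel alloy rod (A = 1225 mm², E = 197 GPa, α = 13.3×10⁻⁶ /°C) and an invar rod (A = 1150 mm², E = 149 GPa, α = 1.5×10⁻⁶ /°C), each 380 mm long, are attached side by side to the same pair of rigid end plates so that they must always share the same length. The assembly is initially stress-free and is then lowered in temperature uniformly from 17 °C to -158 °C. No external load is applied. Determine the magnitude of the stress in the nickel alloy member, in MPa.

σ ≈ 169 MPa (tensile)

Equilibrium of a rigid end plate with no external load gives equal and opposite internal forces ±P in the two members. Since α_{nickel alloy} > α_{invar}, cooling drives the nickel alloy into tension and the invar into compression.
Setting the final lengths equal and cancelling L: (α₁ − α₂)ΔT = P/(A₁E₁) + P/(A₂E₂).
|α₁ − α₂|·ΔT = 11.8×10⁻⁶ × 175 = 0.002065.
1/(A₁E₁) + 1/(A₂E₂) = 1/(1225×197×10³) + 1/(1150×149×10³) = 9.98×10⁻⁹ N⁻¹.
P = 0.002065 / 9.98×10⁻⁹ = 206900 N = 206.9 kN.
σ_{nickel alloy} = P/A₁ = 206900/1225 = 168.9 MPa, tensile.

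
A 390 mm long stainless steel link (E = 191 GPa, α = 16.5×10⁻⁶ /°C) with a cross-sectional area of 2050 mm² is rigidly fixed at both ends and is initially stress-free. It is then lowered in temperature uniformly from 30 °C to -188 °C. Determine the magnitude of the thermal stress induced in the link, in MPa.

σ ≈ 687 MPa (tensile)

With length fixed, the mechanical strain must cancel the thermal strain αΔT = 16.5×10⁻⁶ × 218 = 3597×10⁻⁶.
Hence σ = E·αΔT = 191×10³ × 3597×10⁻⁶ = 687 MPa, tensile.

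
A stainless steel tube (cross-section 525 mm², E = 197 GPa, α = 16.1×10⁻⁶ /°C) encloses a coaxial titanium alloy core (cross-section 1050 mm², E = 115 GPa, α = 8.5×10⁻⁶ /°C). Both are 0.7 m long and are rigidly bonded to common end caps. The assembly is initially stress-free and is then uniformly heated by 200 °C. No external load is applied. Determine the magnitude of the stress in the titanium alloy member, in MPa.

Both members must finish at the same length. With the larger α, the stainless steel tends to over-expand; the plates restrain it, putting the stainless steel in compression and the titanium alloy in tension. With no external load the two internal forces are equal and opposite, magnitude P.
Equating the net (thermal + elastic) strains gives |α₁ − α₂|·ΔT = P·[1/(A₁E₁) + 1/(A₂E₂)].
|α₁ − α₂|·ΔT = 7.6×10⁻⁶ × 200 = 0.00152.
1/(A₁E₁) + 1/(A₂E₂) = 1/(525×197×10³) + 1/(1050×115×10³) = 1.795×10⁻⁸ N⁻¹.
So P = 0.00152 / 1.795×10⁻⁸ = 84.68 kN.
σ_{titanium alloy} = P/A₂ = 84680/1050 = 80.65 MPa, tensile.

σ ≈ 80.6 MPa (tensile)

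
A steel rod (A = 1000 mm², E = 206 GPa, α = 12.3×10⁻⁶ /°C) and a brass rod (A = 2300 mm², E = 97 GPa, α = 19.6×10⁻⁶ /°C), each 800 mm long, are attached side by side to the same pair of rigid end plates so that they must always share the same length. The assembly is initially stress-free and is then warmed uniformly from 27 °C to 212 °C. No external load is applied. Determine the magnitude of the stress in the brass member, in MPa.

σ ≈ 62.9 MPa (compressive)

Equilibrium of a rigid end plate with no external load gives equal and opposite internal forces ±P in the two members. Since α_{brass} > α_{steel}, heating drives the brass into compression and the steel into tension.
Compatibility of the two members (thermal + elastic change equal): (α₁ − α₂)ΔT = P·[1/(A₁E₁) + 1/(A₂E₂)].
|α₁ − α₂|·ΔT = 7.3×10⁻⁶ × 185 = 0.001351.
1/(A₁E₁) + 1/(A₂E₂) = 1/(1000×206×10³) + 1/(2300×97×10³) = 9.337×10⁻⁹ N⁻¹.
P = 0.001351 / 9.337×10⁻⁹ = 144600 N = 144.6 kN.
σ_{brass} = P/A₂ = 144600/2300 = 62.89 MPa, compressive.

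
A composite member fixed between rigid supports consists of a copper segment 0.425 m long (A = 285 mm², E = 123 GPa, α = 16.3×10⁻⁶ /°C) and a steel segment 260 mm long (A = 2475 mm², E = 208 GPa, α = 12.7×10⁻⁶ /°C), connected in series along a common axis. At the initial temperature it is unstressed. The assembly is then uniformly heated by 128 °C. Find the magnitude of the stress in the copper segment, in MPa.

If the supports were absent, the total length change would be Σ αᵢΔT Lᵢ = 16.3×10⁻⁶×128×425 + 12.7×10⁻⁶×128×260 = 1.309 mm.
The rigid supports impose zero overall length change; the single axial force P common to all segments must satisfy P Σ Lᵢ/(AᵢEᵢ) = δ_free.
The series flexibility is Σ Lᵢ/(AᵢEᵢ) = 425/(285×123×10³) + 260/(2475×208×10³) = 1.263×10⁻⁵ mm/N.
P = 1.309 / 1.263×10⁻⁵ = 103700 N = 103.7 kN, compressive.
σ_{copper} = P / A = 103700 / 285 = 363.8 MPa.

σ ≈ 364 MPa (compressive)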